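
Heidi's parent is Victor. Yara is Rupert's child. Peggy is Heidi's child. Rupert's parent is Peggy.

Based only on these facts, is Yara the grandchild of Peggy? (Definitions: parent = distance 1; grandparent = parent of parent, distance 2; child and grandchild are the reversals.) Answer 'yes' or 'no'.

Reconstructing the parent chain from the given facts:
  Victor -> Heidi -> Peggy -> Rupert -> Yara
(each arrow means 'parent of the next')
Positions in the chain (0 = top):
  position of Victor: 0
  position of Heidi: 1
  position of Peggy: 2
  position of Rupert: 3
  position of Yara: 4

Yara is at position 4, Peggy is at position 2; signed distance (j - i) = -2.
'grandchild' requires j - i = -2. Actual distance is -2, so the relation HOLDS.

Answer: yes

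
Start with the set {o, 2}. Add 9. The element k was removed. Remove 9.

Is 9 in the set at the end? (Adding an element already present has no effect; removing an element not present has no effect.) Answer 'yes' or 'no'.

Tracking the set through each operation:
Start: {2, o}
Event 1 (add 9): added. Set: {2, 9, o}
Event 2 (remove k): not present, no change. Set: {2, 9, o}
Event 3 (remove 9): removed. Set: {2, o}

Final set: {2, o} (size 2)
9 is NOT in the final set.

Answer: no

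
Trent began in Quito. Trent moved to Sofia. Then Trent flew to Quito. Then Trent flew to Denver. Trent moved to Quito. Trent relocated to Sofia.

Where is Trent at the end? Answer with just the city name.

Tracking Trent's location:
Start: Trent is in Quito.
After move 1: Quito -> Sofia. Trent is in Sofia.
After move 2: Sofia -> Quito. Trent is in Quito.
After move 3: Quito -> Denver. Trent is in Denver.
After move 4: Denver -> Quito. Trent is in Quito.
After move 5: Quito -> Sofia. Trent is in Sofia.

Answer: Sofia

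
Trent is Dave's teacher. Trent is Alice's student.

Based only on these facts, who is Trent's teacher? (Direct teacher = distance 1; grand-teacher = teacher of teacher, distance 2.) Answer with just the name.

Answer: Alice

Derivation:
Reconstructing the teacher chain from the given facts:
  Alice -> Trent -> Dave
(each arrow means 'teacher of the next')
Positions in the chain (0 = top):
  position of Alice: 0
  position of Trent: 1
  position of Dave: 2

Trent is at position 1; the teacher is 1 step up the chain, i.e. position 0: Alice.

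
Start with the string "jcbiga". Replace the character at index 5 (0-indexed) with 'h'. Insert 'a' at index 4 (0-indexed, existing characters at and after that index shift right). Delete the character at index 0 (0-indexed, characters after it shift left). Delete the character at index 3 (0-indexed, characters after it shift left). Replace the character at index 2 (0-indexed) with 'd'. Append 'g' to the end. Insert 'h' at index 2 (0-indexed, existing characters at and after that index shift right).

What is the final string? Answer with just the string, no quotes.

Applying each edit step by step:
Start: "jcbiga"
Op 1 (replace idx 5: 'a' -> 'h'): "jcbiga" -> "jcbigh"
Op 2 (insert 'a' at idx 4): "jcbigh" -> "jcbiagh"
Op 3 (delete idx 0 = 'j'): "jcbiagh" -> "cbiagh"
Op 4 (delete idx 3 = 'a'): "cbiagh" -> "cbigh"
Op 5 (replace idx 2: 'i' -> 'd'): "cbigh" -> "cbdgh"
Op 6 (append 'g'): "cbdgh" -> "cbdghg"
Op 7 (insert 'h' at idx 2): "cbdghg" -> "cbhdghg"

Answer: cbhdghg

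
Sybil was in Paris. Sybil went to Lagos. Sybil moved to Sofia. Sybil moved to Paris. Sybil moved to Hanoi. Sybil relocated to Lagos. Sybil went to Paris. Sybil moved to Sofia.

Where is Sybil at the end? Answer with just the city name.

Answer: Sofia

Derivation:
Tracking Sybil's location:
Start: Sybil is in Paris.
After move 1: Paris -> Lagos. Sybil is in Lagos.
After move 2: Lagos -> Sofia. Sybil is in Sofia.
After move 3: Sofia -> Paris. Sybil is in Paris.
After move 4: Paris -> Hanoi. Sybil is in Hanoi.
After move 5: Hanoi -> Lagos. Sybil is in Lagos.
After move 6: Lagos -> Paris. Sybil is in Paris.
After move 7: Paris -> Sofia. Sybil is in Sofia.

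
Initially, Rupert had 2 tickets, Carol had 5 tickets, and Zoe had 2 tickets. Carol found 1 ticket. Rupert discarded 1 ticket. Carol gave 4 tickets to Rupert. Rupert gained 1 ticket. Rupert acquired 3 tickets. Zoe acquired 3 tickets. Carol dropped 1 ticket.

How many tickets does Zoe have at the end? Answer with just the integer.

Tracking counts step by step:
Start: Rupert=2, Carol=5, Zoe=2
Event 1 (Carol +1): Carol: 5 -> 6. State: Rupert=2, Carol=6, Zoe=2
Event 2 (Rupert -1): Rupert: 2 -> 1. State: Rupert=1, Carol=6, Zoe=2
Event 3 (Carol -> Rupert, 4): Carol: 6 -> 2, Rupert: 1 -> 5. State: Rupert=5, Carol=2, Zoe=2
Event 4 (Rupert +1): Rupert: 5 -> 6. State: Rupert=6, Carol=2, Zoe=2
Event 5 (Rupert +3): Rupert: 6 -> 9. State: Rupert=9, Carol=2, Zoe=2
Event 6 (Zoe +3): Zoe: 2 -> 5. State: Rupert=9, Carol=2, Zoe=5
Event 7 (Carol -1): Carol: 2 -> 1. State: Rupert=9, Carol=1, Zoe=5

Zoe's final count: 5

Answer: 5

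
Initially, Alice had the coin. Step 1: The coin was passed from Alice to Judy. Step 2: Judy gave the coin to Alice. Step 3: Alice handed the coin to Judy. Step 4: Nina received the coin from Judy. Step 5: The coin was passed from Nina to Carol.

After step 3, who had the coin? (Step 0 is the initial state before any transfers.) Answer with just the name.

Answer: Judy

Derivation:
Tracking the coin holder through step 3:
After step 0 (start): Alice
After step 1: Judy
After step 2: Alice
After step 3: Judy

At step 3, the holder is Judy.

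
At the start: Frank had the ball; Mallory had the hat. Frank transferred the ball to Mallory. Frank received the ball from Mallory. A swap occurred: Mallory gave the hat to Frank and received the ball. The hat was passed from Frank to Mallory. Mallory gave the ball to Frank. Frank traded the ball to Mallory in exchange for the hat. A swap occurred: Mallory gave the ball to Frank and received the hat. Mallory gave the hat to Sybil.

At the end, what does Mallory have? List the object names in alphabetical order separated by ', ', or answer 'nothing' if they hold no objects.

Tracking all object holders:
Start: ball:Frank, hat:Mallory
Event 1 (give ball: Frank -> Mallory). State: ball:Mallory, hat:Mallory
Event 2 (give ball: Mallory -> Frank). State: ball:Frank, hat:Mallory
Event 3 (swap hat<->ball: now hat:Frank, ball:Mallory). State: ball:Mallory, hat:Frank
Event 4 (give hat: Frank -> Mallory). State: ball:Mallory, hat:Mallory
Event 5 (give ball: Mallory -> Frank). State: ball:Frank, hat:Mallory
Event 6 (swap ball<->hat: now ball:Mallory, hat:Frank). State: ball:Mallory, hat:Frank
Event 7 (swap ball<->hat: now ball:Frank, hat:Mallory). State: ball:Frank, hat:Mallory
Event 8 (give hat: Mallory -> Sybil). State: ball:Frank, hat:Sybil

Final state: ball:Frank, hat:Sybil
Mallory holds: (nothing).

Answer: nothing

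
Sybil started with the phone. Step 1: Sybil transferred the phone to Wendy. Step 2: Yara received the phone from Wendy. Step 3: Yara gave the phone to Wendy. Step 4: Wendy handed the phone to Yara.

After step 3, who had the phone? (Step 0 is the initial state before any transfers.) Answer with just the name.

Answer: Wendy

Derivation:
Tracking the phone holder through step 3:
After step 0 (start): Sybil
After step 1: Wendy
After step 2: Yara
After step 3: Wendy

At step 3, the holder is Wendy.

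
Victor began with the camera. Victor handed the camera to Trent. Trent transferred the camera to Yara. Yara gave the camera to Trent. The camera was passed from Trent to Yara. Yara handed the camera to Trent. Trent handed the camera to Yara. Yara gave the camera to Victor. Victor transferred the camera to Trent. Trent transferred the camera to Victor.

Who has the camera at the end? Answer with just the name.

Tracking the camera through each event:
Start: Victor has the camera.
After event 1: Trent has the camera.
After event 2: Yara has the camera.
After event 3: Trent has the camera.
After event 4: Yara has the camera.
After event 5: Trent has the camera.
After event 6: Yara has the camera.
After event 7: Victor has the camera.
After event 8: Trent has the camera.
After event 9: Victor has the camera.

Answer: Victor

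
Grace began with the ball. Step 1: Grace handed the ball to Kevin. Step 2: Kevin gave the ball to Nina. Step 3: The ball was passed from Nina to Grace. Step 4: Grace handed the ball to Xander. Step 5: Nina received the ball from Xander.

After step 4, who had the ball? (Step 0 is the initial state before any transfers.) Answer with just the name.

Answer: Xander

Derivation:
Tracking the ball holder through step 4:
After step 0 (start): Grace
After step 1: Kevin
After step 2: Nina
After step 3: Grace
After step 4: Xander

At step 4, the holder is Xander.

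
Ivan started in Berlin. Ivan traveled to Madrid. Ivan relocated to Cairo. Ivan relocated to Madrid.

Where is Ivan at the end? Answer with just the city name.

Answer: Madrid

Derivation:
Tracking Ivan's location:
Start: Ivan is in Berlin.
After move 1: Berlin -> Madrid. Ivan is in Madrid.
After move 2: Madrid -> Cairo. Ivan is in Cairo.
After move 3: Cairo -> Madrid. Ivan is in Madrid.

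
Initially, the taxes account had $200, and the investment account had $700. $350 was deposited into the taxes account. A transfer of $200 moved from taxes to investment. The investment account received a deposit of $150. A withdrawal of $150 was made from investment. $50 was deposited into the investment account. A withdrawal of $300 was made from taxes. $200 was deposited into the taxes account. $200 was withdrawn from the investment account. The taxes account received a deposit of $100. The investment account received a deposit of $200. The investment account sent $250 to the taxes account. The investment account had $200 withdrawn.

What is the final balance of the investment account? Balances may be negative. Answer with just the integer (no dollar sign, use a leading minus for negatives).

Tracking account balances step by step:
Start: taxes=200, investment=700
Event 1 (deposit 350 to taxes): taxes: 200 + 350 = 550. Balances: taxes=550, investment=700
Event 2 (transfer 200 taxes -> investment): taxes: 550 - 200 = 350, investment: 700 + 200 = 900. Balances: taxes=350, investment=900
Event 3 (deposit 150 to investment): investment: 900 + 150 = 1050. Balances: taxes=350, investment=1050
Event 4 (withdraw 150 from investment): investment: 1050 - 150 = 900. Balances: taxes=350, investment=900
Event 5 (deposit 50 to investment): investment: 900 + 50 = 950. Balances: taxes=350, investment=950
Event 6 (withdraw 300 from taxes): taxes: 350 - 300 = 50. Balances: taxes=50, investment=950
Event 7 (deposit 200 to taxes): taxes: 50 + 200 = 250. Balances: taxes=250, investment=950
Event 8 (withdraw 200 from investment): investment: 950 - 200 = 750. Balances: taxes=250, investment=750
Event 9 (deposit 100 to taxes): taxes: 250 + 100 = 350. Balances: taxes=350, investment=750
Event 10 (deposit 200 to investment): investment: 750 + 200 = 950. Balances: taxes=350, investment=950
Event 11 (transfer 250 investment -> taxes): investment: 950 - 250 = 700, taxes: 350 + 250 = 600. Balances: taxes=600, investment=700
Event 12 (withdraw 200 from investment): investment: 700 - 200 = 500. Balances: taxes=600, investment=500

Final balance of investment: 500

Answer: 500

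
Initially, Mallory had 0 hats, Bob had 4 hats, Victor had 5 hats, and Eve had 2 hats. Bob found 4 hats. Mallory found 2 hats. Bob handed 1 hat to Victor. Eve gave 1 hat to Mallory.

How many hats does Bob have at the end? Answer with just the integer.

Answer: 7

Derivation:
Tracking counts step by step:
Start: Mallory=0, Bob=4, Victor=5, Eve=2
Event 1 (Bob +4): Bob: 4 -> 8. State: Mallory=0, Bob=8, Victor=5, Eve=2
Event 2 (Mallory +2): Mallory: 0 -> 2. State: Mallory=2, Bob=8, Victor=5, Eve=2
Event 3 (Bob -> Victor, 1): Bob: 8 -> 7, Victor: 5 -> 6. State: Mallory=2, Bob=7, Victor=6, Eve=2
Event 4 (Eve -> Mallory, 1): Eve: 2 -> 1, Mallory: 2 -> 3. State: Mallory=3, Bob=7, Victor=6, Eve=1

Bob's final count: 7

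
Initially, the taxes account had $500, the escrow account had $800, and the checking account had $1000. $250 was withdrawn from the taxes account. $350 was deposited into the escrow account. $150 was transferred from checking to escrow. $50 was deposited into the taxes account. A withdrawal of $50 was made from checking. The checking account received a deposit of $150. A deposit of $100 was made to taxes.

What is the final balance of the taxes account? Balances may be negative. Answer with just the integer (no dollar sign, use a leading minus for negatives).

Answer: 400

Derivation:
Tracking account balances step by step:
Start: taxes=500, escrow=800, checking=1000
Event 1 (withdraw 250 from taxes): taxes: 500 - 250 = 250. Balances: taxes=250, escrow=800, checking=1000
Event 2 (deposit 350 to escrow): escrow: 800 + 350 = 1150. Balances: taxes=250, escrow=1150, checking=1000
Event 3 (transfer 150 checking -> escrow): checking: 1000 - 150 = 850, escrow: 1150 + 150 = 1300. Balances: taxes=250, escrow=1300, checking=850
Event 4 (deposit 50 to taxes): taxes: 250 + 50 = 300. Balances: taxes=300, escrow=1300, checking=850
Event 5 (withdraw 50 from checking): checking: 850 - 50 = 800. Balances: taxes=300, escrow=1300, checking=800
Event 6 (deposit 150 to checking): checking: 800 + 150 = 950. Balances: taxes=300, escrow=1300, checking=950
Event 7 (deposit 100 to taxes): taxes: 300 + 100 = 400. Balances: taxes=400, escrow=1300, checking=950

Final balance of taxes: 400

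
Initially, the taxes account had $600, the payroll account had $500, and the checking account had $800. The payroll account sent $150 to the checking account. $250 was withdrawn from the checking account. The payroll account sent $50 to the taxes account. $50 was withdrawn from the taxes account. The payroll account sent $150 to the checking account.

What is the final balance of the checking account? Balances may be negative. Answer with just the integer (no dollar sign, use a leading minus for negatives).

Tracking account balances step by step:
Start: taxes=600, payroll=500, checking=800
Event 1 (transfer 150 payroll -> checking): payroll: 500 - 150 = 350, checking: 800 + 150 = 950. Balances: taxes=600, payroll=350, checking=950
Event 2 (withdraw 250 from checking): checking: 950 - 250 = 700. Balances: taxes=600, payroll=350, checking=700
Event 3 (transfer 50 payroll -> taxes): payroll: 350 - 50 = 300, taxes: 600 + 50 = 650. Balances: taxes=650, payroll=300, checking=700
Event 4 (withdraw 50 from taxes): taxes: 650 - 50 = 600. Balances: taxes=600, payroll=300, checking=700
Event 5 (transfer 150 payroll -> checking): payroll: 300 - 150 = 150, checking: 700 + 150 = 850. Balances: taxes=600, payroll=150, checking=850

Final balance of checking: 850

Answer: 850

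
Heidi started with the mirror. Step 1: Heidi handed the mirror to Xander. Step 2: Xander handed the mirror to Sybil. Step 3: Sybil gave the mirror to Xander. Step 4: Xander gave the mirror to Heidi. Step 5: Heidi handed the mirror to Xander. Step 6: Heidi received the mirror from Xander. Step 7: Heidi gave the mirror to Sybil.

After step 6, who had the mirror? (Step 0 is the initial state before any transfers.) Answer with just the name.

Answer: Heidi

Derivation:
Tracking the mirror holder through step 6:
After step 0 (start): Heidi
After step 1: Xander
After step 2: Sybil
After step 3: Xander
After step 4: Heidi
After step 5: Xander
After step 6: Heidi

At step 6, the holder is Heidi.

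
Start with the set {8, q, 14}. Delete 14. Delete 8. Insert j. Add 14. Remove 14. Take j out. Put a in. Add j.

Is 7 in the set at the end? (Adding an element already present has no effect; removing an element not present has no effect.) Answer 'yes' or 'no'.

Tracking the set through each operation:
Start: {14, 8, q}
Event 1 (remove 14): removed. Set: {8, q}
Event 2 (remove 8): removed. Set: {q}
Event 3 (add j): added. Set: {j, q}
Event 4 (add 14): added. Set: {14, j, q}
Event 5 (remove 14): removed. Set: {j, q}
Event 6 (remove j): removed. Set: {q}
Event 7 (add a): added. Set: {a, q}
Event 8 (add j): added. Set: {a, j, q}

Final set: {a, j, q} (size 3)
7 is NOT in the final set.

Answer: no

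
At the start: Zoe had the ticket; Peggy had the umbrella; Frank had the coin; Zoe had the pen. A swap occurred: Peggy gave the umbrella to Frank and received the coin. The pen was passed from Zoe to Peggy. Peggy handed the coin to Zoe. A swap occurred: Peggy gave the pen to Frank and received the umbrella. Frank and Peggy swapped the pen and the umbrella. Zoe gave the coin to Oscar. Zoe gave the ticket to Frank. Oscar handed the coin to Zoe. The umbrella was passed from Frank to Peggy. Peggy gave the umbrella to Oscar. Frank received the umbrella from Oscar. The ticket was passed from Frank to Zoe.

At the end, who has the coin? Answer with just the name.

Answer: Zoe

Derivation:
Tracking all object holders:
Start: ticket:Zoe, umbrella:Peggy, coin:Frank, pen:Zoe
Event 1 (swap umbrella<->coin: now umbrella:Frank, coin:Peggy). State: ticket:Zoe, umbrella:Frank, coin:Peggy, pen:Zoe
Event 2 (give pen: Zoe -> Peggy). State: ticket:Zoe, umbrella:Frank, coin:Peggy, pen:Peggy
Event 3 (give coin: Peggy -> Zoe). State: ticket:Zoe, umbrella:Frank, coin:Zoe, pen:Peggy
Event 4 (swap pen<->umbrella: now pen:Frank, umbrella:Peggy). State: ticket:Zoe, umbrella:Peggy, coin:Zoe, pen:Frank
Event 5 (swap pen<->umbrella: now pen:Peggy, umbrella:Frank). State: ticket:Zoe, umbrella:Frank, coin:Zoe, pen:Peggy
Event 6 (give coin: Zoe -> Oscar). State: ticket:Zoe, umbrella:Frank, coin:Oscar, pen:Peggy
Event 7 (give ticket: Zoe -> Frank). State: ticket:Frank, umbrella:Frank, coin:Oscar, pen:Peggy
Event 8 (give coin: Oscar -> Zoe). State: ticket:Frank, umbrella:Frank, coin:Zoe, pen:Peggy
Event 9 (give umbrella: Frank -> Peggy). State: ticket:Frank, umbrella:Peggy, coin:Zoe, pen:Peggy
Event 10 (give umbrella: Peggy -> Oscar). State: ticket:Frank, umbrella:Oscar, coin:Zoe, pen:Peggy
Event 11 (give umbrella: Oscar -> Frank). State: ticket:Frank, umbrella:Frank, coin:Zoe, pen:Peggy
Event 12 (give ticket: Frank -> Zoe). State: ticket:Zoe, umbrella:Frank, coin:Zoe, pen:Peggy

Final state: ticket:Zoe, umbrella:Frank, coin:Zoe, pen:Peggy
The coin is held by Zoe.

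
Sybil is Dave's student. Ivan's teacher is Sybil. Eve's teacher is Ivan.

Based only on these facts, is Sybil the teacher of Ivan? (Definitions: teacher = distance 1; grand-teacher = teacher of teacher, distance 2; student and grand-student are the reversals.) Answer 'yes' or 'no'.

Reconstructing the teacher chain from the given facts:
  Dave -> Sybil -> Ivan -> Eve
(each arrow means 'teacher of the next')
Positions in the chain (0 = top):
  position of Dave: 0
  position of Sybil: 1
  position of Ivan: 2
  position of Eve: 3

Sybil is at position 1, Ivan is at position 2; signed distance (j - i) = 1.
'teacher' requires j - i = 1. Actual distance is 1, so the relation HOLDS.

Answer: yes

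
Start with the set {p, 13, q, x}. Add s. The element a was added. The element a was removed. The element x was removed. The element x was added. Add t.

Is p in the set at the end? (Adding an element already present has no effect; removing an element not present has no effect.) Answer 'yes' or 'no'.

Answer: yes

Derivation:
Tracking the set through each operation:
Start: {13, p, q, x}
Event 1 (add s): added. Set: {13, p, q, s, x}
Event 2 (add a): added. Set: {13, a, p, q, s, x}
Event 3 (remove a): removed. Set: {13, p, q, s, x}
Event 4 (remove x): removed. Set: {13, p, q, s}
Event 5 (add x): added. Set: {13, p, q, s, x}
Event 6 (add t): added. Set: {13, p, q, s, t, x}

Final set: {13, p, q, s, t, x} (size 6)
p is in the final set.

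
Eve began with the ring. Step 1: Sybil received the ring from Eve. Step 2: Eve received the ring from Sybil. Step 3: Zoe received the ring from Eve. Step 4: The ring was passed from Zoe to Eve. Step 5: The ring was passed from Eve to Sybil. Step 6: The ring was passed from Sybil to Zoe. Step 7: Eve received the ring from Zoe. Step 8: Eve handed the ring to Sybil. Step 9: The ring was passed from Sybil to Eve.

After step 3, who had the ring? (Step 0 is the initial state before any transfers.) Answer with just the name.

Tracking the ring holder through step 3:
After step 0 (start): Eve
After step 1: Sybil
After step 2: Eve
After step 3: Zoe

At step 3, the holder is Zoe.

Answer: Zoe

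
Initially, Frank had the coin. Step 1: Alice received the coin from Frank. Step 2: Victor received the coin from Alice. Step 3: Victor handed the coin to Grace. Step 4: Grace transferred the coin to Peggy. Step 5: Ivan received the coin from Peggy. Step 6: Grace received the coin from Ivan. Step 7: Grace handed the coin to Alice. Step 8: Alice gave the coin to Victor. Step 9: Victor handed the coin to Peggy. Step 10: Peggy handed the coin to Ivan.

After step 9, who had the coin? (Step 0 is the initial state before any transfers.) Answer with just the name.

Answer: Peggy

Derivation:
Tracking the coin holder through step 9:
After step 0 (start): Frank
After step 1: Alice
After step 2: Victor
After step 3: Grace
After step 4: Peggy
After step 5: Ivan
After step 6: Grace
After step 7: Alice
After step 8: Victor
After step 9: Peggy

At step 9, the holder is Peggy.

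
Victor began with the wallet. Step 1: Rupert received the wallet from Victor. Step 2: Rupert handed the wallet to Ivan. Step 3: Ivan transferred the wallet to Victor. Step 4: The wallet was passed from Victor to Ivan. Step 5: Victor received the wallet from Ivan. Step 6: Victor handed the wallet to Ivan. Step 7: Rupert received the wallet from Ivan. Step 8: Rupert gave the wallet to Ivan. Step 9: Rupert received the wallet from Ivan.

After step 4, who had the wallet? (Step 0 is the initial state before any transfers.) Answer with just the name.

Answer: Ivan

Derivation:
Tracking the wallet holder through step 4:
After step 0 (start): Victor
After step 1: Rupert
After step 2: Ivan
After step 3: Victor
After step 4: Ivan

At step 4, the holder is Ivan.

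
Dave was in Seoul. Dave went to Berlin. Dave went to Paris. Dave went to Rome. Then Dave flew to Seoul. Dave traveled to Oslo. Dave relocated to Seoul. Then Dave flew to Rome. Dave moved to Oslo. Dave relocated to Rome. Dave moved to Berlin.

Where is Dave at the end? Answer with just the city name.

Answer: Berlin

Derivation:
Tracking Dave's location:
Start: Dave is in Seoul.
After move 1: Seoul -> Berlin. Dave is in Berlin.
After move 2: Berlin -> Paris. Dave is in Paris.
After move 3: Paris -> Rome. Dave is in Rome.
After move 4: Rome -> Seoul. Dave is in Seoul.
After move 5: Seoul -> Oslo. Dave is in Oslo.
After move 6: Oslo -> Seoul. Dave is in Seoul.
After move 7: Seoul -> Rome. Dave is in Rome.
After move 8: Rome -> Oslo. Dave is in Oslo.
After move 9: Oslo -> Rome. Dave is in Rome.
After move 10: Rome -> Berlin. Dave is in Berlin.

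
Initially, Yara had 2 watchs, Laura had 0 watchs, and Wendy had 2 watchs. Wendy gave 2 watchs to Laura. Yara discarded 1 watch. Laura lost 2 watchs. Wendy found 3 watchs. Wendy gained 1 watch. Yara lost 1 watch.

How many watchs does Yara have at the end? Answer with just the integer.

Tracking counts step by step:
Start: Yara=2, Laura=0, Wendy=2
Event 1 (Wendy -> Laura, 2): Wendy: 2 -> 0, Laura: 0 -> 2. State: Yara=2, Laura=2, Wendy=0
Event 2 (Yara -1): Yara: 2 -> 1. State: Yara=1, Laura=2, Wendy=0
Event 3 (Laura -2): Laura: 2 -> 0. State: Yara=1, Laura=0, Wendy=0
Event 4 (Wendy +3): Wendy: 0 -> 3. State: Yara=1, Laura=0, Wendy=3
Event 5 (Wendy +1): Wendy: 3 -> 4. State: Yara=1, Laura=0, Wendy=4
Event 6 (Yara -1): Yara: 1 -> 0. State: Yara=0, Laura=0, Wendy=4

Yara's final count: 0

Answer: 0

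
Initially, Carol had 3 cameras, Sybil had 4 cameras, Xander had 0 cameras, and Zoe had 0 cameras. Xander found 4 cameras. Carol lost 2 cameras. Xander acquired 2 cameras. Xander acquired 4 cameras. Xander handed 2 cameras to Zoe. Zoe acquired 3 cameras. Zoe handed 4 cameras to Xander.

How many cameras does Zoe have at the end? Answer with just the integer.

Tracking counts step by step:
Start: Carol=3, Sybil=4, Xander=0, Zoe=0
Event 1 (Xander +4): Xander: 0 -> 4. State: Carol=3, Sybil=4, Xander=4, Zoe=0
Event 2 (Carol -2): Carol: 3 -> 1. State: Carol=1, Sybil=4, Xander=4, Zoe=0
Event 3 (Xander +2): Xander: 4 -> 6. State: Carol=1, Sybil=4, Xander=6, Zoe=0
Event 4 (Xander +4): Xander: 6 -> 10. State: Carol=1, Sybil=4, Xander=10, Zoe=0
Event 5 (Xander -> Zoe, 2): Xander: 10 -> 8, Zoe: 0 -> 2. State: Carol=1, Sybil=4, Xander=8, Zoe=2
Event 6 (Zoe +3): Zoe: 2 -> 5. State: Carol=1, Sybil=4, Xander=8, Zoe=5
Event 7 (Zoe -> Xander, 4): Zoe: 5 -> 1, Xander: 8 -> 12. State: Carol=1, Sybil=4, Xander=12, Zoe=1

Zoe's final count: 1

Answer: 1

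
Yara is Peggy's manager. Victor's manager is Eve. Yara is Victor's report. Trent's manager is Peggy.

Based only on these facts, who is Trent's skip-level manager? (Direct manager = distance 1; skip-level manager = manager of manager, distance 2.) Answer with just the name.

Answer: Yara

Derivation:
Reconstructing the manager chain from the given facts:
  Eve -> Victor -> Yara -> Peggy -> Trent
(each arrow means 'manager of the next')
Positions in the chain (0 = top):
  position of Eve: 0
  position of Victor: 1
  position of Yara: 2
  position of Peggy: 3
  position of Trent: 4

Trent is at position 4; the skip-level manager is 2 steps up the chain, i.e. position 2: Yara.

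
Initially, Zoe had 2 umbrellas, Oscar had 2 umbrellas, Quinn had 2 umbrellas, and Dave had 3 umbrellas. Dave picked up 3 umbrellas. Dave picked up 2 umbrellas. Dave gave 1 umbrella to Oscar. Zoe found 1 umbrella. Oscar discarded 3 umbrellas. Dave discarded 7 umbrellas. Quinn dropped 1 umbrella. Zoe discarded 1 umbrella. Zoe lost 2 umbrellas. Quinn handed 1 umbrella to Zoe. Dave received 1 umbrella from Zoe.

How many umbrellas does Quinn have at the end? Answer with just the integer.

Answer: 0

Derivation:
Tracking counts step by step:
Start: Zoe=2, Oscar=2, Quinn=2, Dave=3
Event 1 (Dave +3): Dave: 3 -> 6. State: Zoe=2, Oscar=2, Quinn=2, Dave=6
Event 2 (Dave +2): Dave: 6 -> 8. State: Zoe=2, Oscar=2, Quinn=2, Dave=8
Event 3 (Dave -> Oscar, 1): Dave: 8 -> 7, Oscar: 2 -> 3. State: Zoe=2, Oscar=3, Quinn=2, Dave=7
Event 4 (Zoe +1): Zoe: 2 -> 3. State: Zoe=3, Oscar=3, Quinn=2, Dave=7
Event 5 (Oscar -3): Oscar: 3 -> 0. State: Zoe=3, Oscar=0, Quinn=2, Dave=7
Event 6 (Dave -7): Dave: 7 -> 0. State: Zoe=3, Oscar=0, Quinn=2, Dave=0
Event 7 (Quinn -1): Quinn: 2 -> 1. State: Zoe=3, Oscar=0, Quinn=1, Dave=0
Event 8 (Zoe -1): Zoe: 3 -> 2. State: Zoe=2, Oscar=0, Quinn=1, Dave=0
Event 9 (Zoe -2): Zoe: 2 -> 0. State: Zoe=0, Oscar=0, Quinn=1, Dave=0
Event 10 (Quinn -> Zoe, 1): Quinn: 1 -> 0, Zoe: 0 -> 1. State: Zoe=1, Oscar=0, Quinn=0, Dave=0
Event 11 (Zoe -> Dave, 1): Zoe: 1 -> 0, Dave: 0 -> 1. State: Zoe=0, Oscar=0, Quinn=0, Dave=1

Quinn's final count: 0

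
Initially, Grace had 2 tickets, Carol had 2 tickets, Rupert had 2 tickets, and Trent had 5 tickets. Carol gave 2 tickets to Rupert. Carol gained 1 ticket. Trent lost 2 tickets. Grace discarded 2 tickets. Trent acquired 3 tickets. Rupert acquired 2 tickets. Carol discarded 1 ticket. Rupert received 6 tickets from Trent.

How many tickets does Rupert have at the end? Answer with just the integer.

Answer: 12

Derivation:
Tracking counts step by step:
Start: Grace=2, Carol=2, Rupert=2, Trent=5
Event 1 (Carol -> Rupert, 2): Carol: 2 -> 0, Rupert: 2 -> 4. State: Grace=2, Carol=0, Rupert=4, Trent=5
Event 2 (Carol +1): Carol: 0 -> 1. State: Grace=2, Carol=1, Rupert=4, Trent=5
Event 3 (Trent -2): Trent: 5 -> 3. State: Grace=2, Carol=1, Rupert=4, Trent=3
Event 4 (Grace -2): Grace: 2 -> 0. State: Grace=0, Carol=1, Rupert=4, Trent=3
Event 5 (Trent +3): Trent: 3 -> 6. State: Grace=0, Carol=1, Rupert=4, Trent=6
Event 6 (Rupert +2): Rupert: 4 -> 6. State: Grace=0, Carol=1, Rupert=6, Trent=6
Event 7 (Carol -1): Carol: 1 -> 0. State: Grace=0, Carol=0, Rupert=6, Trent=6
Event 8 (Trent -> Rupert, 6): Trent: 6 -> 0, Rupert: 6 -> 12. State: Grace=0, Carol=0, Rupert=12, Trent=0

Rupert's final count: 12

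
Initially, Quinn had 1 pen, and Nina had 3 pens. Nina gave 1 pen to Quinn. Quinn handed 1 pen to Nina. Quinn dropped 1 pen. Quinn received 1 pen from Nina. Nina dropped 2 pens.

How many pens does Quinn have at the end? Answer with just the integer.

Answer: 1

Derivation:
Tracking counts step by step:
Start: Quinn=1, Nina=3
Event 1 (Nina -> Quinn, 1): Nina: 3 -> 2, Quinn: 1 -> 2. State: Quinn=2, Nina=2
Event 2 (Quinn -> Nina, 1): Quinn: 2 -> 1, Nina: 2 -> 3. State: Quinn=1, Nina=3
Event 3 (Quinn -1): Quinn: 1 -> 0. State: Quinn=0, Nina=3
Event 4 (Nina -> Quinn, 1): Nina: 3 -> 2, Quinn: 0 -> 1. State: Quinn=1, Nina=2
Event 5 (Nina -2): Nina: 2 -> 0. State: Quinn=1, Nina=0

Quinn's final count: 1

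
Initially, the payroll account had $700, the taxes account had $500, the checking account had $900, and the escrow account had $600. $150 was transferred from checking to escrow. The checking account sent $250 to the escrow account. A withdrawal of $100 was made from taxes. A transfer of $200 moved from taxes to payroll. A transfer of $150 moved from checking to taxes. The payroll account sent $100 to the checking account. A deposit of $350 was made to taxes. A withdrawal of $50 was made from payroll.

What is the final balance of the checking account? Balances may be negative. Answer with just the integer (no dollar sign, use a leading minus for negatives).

Answer: 450

Derivation:
Tracking account balances step by step:
Start: payroll=700, taxes=500, checking=900, escrow=600
Event 1 (transfer 150 checking -> escrow): checking: 900 - 150 = 750, escrow: 600 + 150 = 750. Balances: payroll=700, taxes=500, checking=750, escrow=750
Event 2 (transfer 250 checking -> escrow): checking: 750 - 250 = 500, escrow: 750 + 250 = 1000. Balances: payroll=700, taxes=500, checking=500, escrow=1000
Event 3 (withdraw 100 from taxes): taxes: 500 - 100 = 400. Balances: payroll=700, taxes=400, checking=500, escrow=1000
Event 4 (transfer 200 taxes -> payroll): taxes: 400 - 200 = 200, payroll: 700 + 200 = 900. Balances: payroll=900, taxes=200, checking=500, escrow=1000
Event 5 (transfer 150 checking -> taxes): checking: 500 - 150 = 350, taxes: 200 + 150 = 350. Balances: payroll=900, taxes=350, checking=350, escrow=1000
Event 6 (transfer 100 payroll -> checking): payroll: 900 - 100 = 800, checking: 350 + 100 = 450. Balances: payroll=800, taxes=350, checking=450, escrow=1000
Event 7 (deposit 350 to taxes): taxes: 350 + 350 = 700. Balances: payroll=800, taxes=700, checking=450, escrow=1000
Event 8 (withdraw 50 from payroll): payroll: 800 - 50 = 750. Balances: payroll=750, taxes=700, checking=450, escrow=1000

Final balance of checking: 450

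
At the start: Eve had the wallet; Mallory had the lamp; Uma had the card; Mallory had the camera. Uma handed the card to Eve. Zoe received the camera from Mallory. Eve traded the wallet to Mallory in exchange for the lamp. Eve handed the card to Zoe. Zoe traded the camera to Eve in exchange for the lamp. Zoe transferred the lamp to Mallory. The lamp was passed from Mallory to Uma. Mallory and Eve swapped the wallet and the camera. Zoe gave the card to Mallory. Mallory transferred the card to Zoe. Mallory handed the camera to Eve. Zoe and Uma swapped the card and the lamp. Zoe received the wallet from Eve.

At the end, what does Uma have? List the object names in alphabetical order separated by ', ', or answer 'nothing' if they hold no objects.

Answer: card

Derivation:
Tracking all object holders:
Start: wallet:Eve, lamp:Mallory, card:Uma, camera:Mallory
Event 1 (give card: Uma -> Eve). State: wallet:Eve, lamp:Mallory, card:Eve, camera:Mallory
Event 2 (give camera: Mallory -> Zoe). State: wallet:Eve, lamp:Mallory, card:Eve, camera:Zoe
Event 3 (swap wallet<->lamp: now wallet:Mallory, lamp:Eve). State: wallet:Mallory, lamp:Eve, card:Eve, camera:Zoe
Event 4 (give card: Eve -> Zoe). State: wallet:Mallory, lamp:Eve, card:Zoe, camera:Zoe
Event 5 (swap camera<->lamp: now camera:Eve, lamp:Zoe). State: wallet:Mallory, lamp:Zoe, card:Zoe, camera:Eve
Event 6 (give lamp: Zoe -> Mallory). State: wallet:Mallory, lamp:Mallory, card:Zoe, camera:Eve
Event 7 (give lamp: Mallory -> Uma). State: wallet:Mallory, lamp:Uma, card:Zoe, camera:Eve
Event 8 (swap wallet<->camera: now wallet:Eve, camera:Mallory). State: wallet:Eve, lamp:Uma, card:Zoe, camera:Mallory
Event 9 (give card: Zoe -> Mallory). State: wallet:Eve, lamp:Uma, card:Mallory, camera:Mallory
Event 10 (give card: Mallory -> Zoe). State: wallet:Eve, lamp:Uma, card:Zoe, camera:Mallory
Event 11 (give camera: Mallory -> Eve). State: wallet:Eve, lamp:Uma, card:Zoe, camera:Eve
Event 12 (swap card<->lamp: now card:Uma, lamp:Zoe). State: wallet:Eve, lamp:Zoe, card:Uma, camera:Eve
Event 13 (give wallet: Eve -> Zoe). State: wallet:Zoe, lamp:Zoe, card:Uma, camera:Eve

Final state: wallet:Zoe, lamp:Zoe, card:Uma, camera:Eve
Uma holds: card.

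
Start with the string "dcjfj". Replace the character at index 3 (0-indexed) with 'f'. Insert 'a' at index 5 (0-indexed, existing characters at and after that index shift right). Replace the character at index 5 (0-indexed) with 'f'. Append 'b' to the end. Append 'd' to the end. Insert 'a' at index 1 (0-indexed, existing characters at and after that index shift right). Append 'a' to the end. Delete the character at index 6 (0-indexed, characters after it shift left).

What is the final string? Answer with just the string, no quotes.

Answer: dacjfjbda

Derivation:
Applying each edit step by step:
Start: "dcjfj"
Op 1 (replace idx 3: 'f' -> 'f'): "dcjfj" -> "dcjfj"
Op 2 (insert 'a' at idx 5): "dcjfj" -> "dcjfja"
Op 3 (replace idx 5: 'a' -> 'f'): "dcjfja" -> "dcjfjf"
Op 4 (append 'b'): "dcjfjf" -> "dcjfjfb"
Op 5 (append 'd'): "dcjfjfb" -> "dcjfjfbd"
Op 6 (insert 'a' at idx 1): "dcjfjfbd" -> "dacjfjfbd"
Op 7 (append 'a'): "dacjfjfbd" -> "dacjfjfbda"
Op 8 (delete idx 6 = 'f'): "dacjfjfbda" -> "dacjfjbda"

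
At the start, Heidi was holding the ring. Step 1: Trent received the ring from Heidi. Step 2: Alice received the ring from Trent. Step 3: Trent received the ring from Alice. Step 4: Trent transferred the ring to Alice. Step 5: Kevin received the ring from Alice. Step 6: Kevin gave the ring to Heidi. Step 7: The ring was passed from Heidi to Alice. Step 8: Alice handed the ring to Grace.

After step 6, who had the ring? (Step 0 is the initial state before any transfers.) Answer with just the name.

Tracking the ring holder through step 6:
After step 0 (start): Heidi
After step 1: Trent
After step 2: Alice
After step 3: Trent
After step 4: Alice
After step 5: Kevin
After step 6: Heidi

At step 6, the holder is Heidi.

Answer: Heidi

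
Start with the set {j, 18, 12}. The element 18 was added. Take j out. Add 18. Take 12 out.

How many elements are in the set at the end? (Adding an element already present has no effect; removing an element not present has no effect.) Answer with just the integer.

Tracking the set through each operation:
Start: {12, 18, j}
Event 1 (add 18): already present, no change. Set: {12, 18, j}
Event 2 (remove j): removed. Set: {12, 18}
Event 3 (add 18): already present, no change. Set: {12, 18}
Event 4 (remove 12): removed. Set: {18}

Final set: {18} (size 1)

Answer: 1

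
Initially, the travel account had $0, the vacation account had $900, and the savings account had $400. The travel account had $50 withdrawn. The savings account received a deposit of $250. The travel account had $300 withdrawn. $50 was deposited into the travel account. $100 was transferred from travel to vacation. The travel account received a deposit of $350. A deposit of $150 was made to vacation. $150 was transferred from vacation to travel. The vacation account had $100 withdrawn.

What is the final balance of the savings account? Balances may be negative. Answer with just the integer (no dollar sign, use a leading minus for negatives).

Tracking account balances step by step:
Start: travel=0, vacation=900, savings=400
Event 1 (withdraw 50 from travel): travel: 0 - 50 = -50. Balances: travel=-50, vacation=900, savings=400
Event 2 (deposit 250 to savings): savings: 400 + 250 = 650. Balances: travel=-50, vacation=900, savings=650
Event 3 (withdraw 300 from travel): travel: -50 - 300 = -350. Balances: travel=-350, vacation=900, savings=650
Event 4 (deposit 50 to travel): travel: -350 + 50 = -300. Balances: travel=-300, vacation=900, savings=650
Event 5 (transfer 100 travel -> vacation): travel: -300 - 100 = -400, vacation: 900 + 100 = 1000. Balances: travel=-400, vacation=1000, savings=650
Event 6 (deposit 350 to travel): travel: -400 + 350 = -50. Balances: travel=-50, vacation=1000, savings=650
Event 7 (deposit 150 to vacation): vacation: 1000 + 150 = 1150. Balances: travel=-50, vacation=1150, savings=650
Event 8 (transfer 150 vacation -> travel): vacation: 1150 - 150 = 1000, travel: -50 + 150 = 100. Balances: travel=100, vacation=1000, savings=650
Event 9 (withdraw 100 from vacation): vacation: 1000 - 100 = 900. Balances: travel=100, vacation=900, savings=650

Final balance of savings: 650

Answer: 650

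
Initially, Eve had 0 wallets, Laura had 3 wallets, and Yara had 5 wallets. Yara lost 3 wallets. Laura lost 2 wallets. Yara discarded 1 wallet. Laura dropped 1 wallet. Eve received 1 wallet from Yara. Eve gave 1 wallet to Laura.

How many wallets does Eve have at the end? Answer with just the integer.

Tracking counts step by step:
Start: Eve=0, Laura=3, Yara=5
Event 1 (Yara -3): Yara: 5 -> 2. State: Eve=0, Laura=3, Yara=2
Event 2 (Laura -2): Laura: 3 -> 1. State: Eve=0, Laura=1, Yara=2
Event 3 (Yara -1): Yara: 2 -> 1. State: Eve=0, Laura=1, Yara=1
Event 4 (Laura -1): Laura: 1 -> 0. State: Eve=0, Laura=0, Yara=1
Event 5 (Yara -> Eve, 1): Yara: 1 -> 0, Eve: 0 -> 1. State: Eve=1, Laura=0, Yara=0
Event 6 (Eve -> Laura, 1): Eve: 1 -> 0, Laura: 0 -> 1. State: Eve=0, Laura=1, Yara=0

Eve's final count: 0

Answer: 0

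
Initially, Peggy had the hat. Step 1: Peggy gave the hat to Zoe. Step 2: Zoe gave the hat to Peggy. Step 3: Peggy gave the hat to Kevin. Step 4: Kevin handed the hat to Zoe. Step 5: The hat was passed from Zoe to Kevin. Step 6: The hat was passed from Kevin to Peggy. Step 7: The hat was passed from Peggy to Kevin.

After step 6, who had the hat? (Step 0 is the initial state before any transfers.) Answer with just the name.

Tracking the hat holder through step 6:
After step 0 (start): Peggy
After step 1: Zoe
After step 2: Peggy
After step 3: Kevin
After step 4: Zoe
After step 5: Kevin
After step 6: Peggy

At step 6, the holder is Peggy.

Answer: Peggy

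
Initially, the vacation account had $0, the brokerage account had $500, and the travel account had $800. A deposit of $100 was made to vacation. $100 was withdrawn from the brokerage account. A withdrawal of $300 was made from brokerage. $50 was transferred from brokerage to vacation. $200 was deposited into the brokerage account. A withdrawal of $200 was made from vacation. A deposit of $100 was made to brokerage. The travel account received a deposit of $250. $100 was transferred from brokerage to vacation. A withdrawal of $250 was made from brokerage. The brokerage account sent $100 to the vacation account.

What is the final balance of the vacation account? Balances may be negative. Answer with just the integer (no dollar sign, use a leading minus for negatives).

Tracking account balances step by step:
Start: vacation=0, brokerage=500, travel=800
Event 1 (deposit 100 to vacation): vacation: 0 + 100 = 100. Balances: vacation=100, brokerage=500, travel=800
Event 2 (withdraw 100 from brokerage): brokerage: 500 - 100 = 400. Balances: vacation=100, brokerage=400, travel=800
Event 3 (withdraw 300 from brokerage): brokerage: 400 - 300 = 100. Balances: vacation=100, brokerage=100, travel=800
Event 4 (transfer 50 brokerage -> vacation): brokerage: 100 - 50 = 50, vacation: 100 + 50 = 150. Balances: vacation=150, brokerage=50, travel=800
Event 5 (deposit 200 to brokerage): brokerage: 50 + 200 = 250. Balances: vacation=150, brokerage=250, travel=800
Event 6 (withdraw 200 from vacation): vacation: 150 - 200 = -50. Balances: vacation=-50, brokerage=250, travel=800
Event 7 (deposit 100 to brokerage): brokerage: 250 + 100 = 350. Balances: vacation=-50, brokerage=350, travel=800
Event 8 (deposit 250 to travel): travel: 800 + 250 = 1050. Balances: vacation=-50, brokerage=350, travel=1050
Event 9 (transfer 100 brokerage -> vacation): brokerage: 350 - 100 = 250, vacation: -50 + 100 = 50. Balances: vacation=50, brokerage=250, travel=1050
Event 10 (withdraw 250 from brokerage): brokerage: 250 - 250 = 0. Balances: vacation=50, brokerage=0, travel=1050
Event 11 (transfer 100 brokerage -> vacation): brokerage: 0 - 100 = -100, vacation: 50 + 100 = 150. Balances: vacation=150, brokerage=-100, travel=1050

Final balance of vacation: 150

Answer: 150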